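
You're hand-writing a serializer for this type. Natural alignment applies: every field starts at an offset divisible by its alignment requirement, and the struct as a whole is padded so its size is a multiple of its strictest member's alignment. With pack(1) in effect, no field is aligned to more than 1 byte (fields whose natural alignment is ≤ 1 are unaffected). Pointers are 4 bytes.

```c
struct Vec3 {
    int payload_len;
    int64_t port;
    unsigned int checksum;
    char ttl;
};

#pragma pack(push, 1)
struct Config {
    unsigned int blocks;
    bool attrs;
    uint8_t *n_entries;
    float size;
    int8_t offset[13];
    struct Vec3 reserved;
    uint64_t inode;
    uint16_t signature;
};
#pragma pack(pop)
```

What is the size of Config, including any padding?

60 bytes

Vec3: payload_len at 0 (size 4, align 4) → ends 4; pad 4 to align 8 for port; port at 8 (size 8, align 8) → ends 16; checksum at 16 (size 4, align 4) → ends 20; ttl at 20 (size 1, align 1) → ends 21; tail pad 3 to reach multiple of 8; total 24 bytes, alignment 8
blocks at 0 (size 4, align 1) → ends 4
attrs at 4 (size 1, align 1) → ends 5
n_entries at 5 (size 4, align 1) → ends 9
size at 9 (size 4, align 1) → ends 13
offset at 13 (size 13, align 1) → ends 26
reserved at 26 (size 24, align 1) → ends 50
inode at 50 (size 8, align 1) → ends 58
signature at 58 (size 2, align 1) → ends 60
total 60 bytes, alignment 1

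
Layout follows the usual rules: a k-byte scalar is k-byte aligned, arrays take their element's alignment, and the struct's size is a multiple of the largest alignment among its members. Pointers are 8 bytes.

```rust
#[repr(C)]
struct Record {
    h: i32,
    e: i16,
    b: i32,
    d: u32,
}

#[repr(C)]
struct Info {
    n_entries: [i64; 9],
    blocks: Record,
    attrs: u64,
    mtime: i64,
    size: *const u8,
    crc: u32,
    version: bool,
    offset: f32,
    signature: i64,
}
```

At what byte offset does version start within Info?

116

Record: 0..4  h  (4B, 4-aligned); 4..6  e  (2B, 2-aligned); 6..8  -- padding (2B); 8..12  b  (4B, 4-aligned); 12..16  d  (4B, 4-aligned); sizeof = 16, alignof = 4
0..72  n_entries  (72B, 8-aligned)
72..88  blocks  (16B, 4-aligned)
88..96  attrs  (8B, 8-aligned)
96..104  mtime  (8B, 8-aligned)
104..112  size  (8B, 8-aligned)
112..116  crc  (4B, 4-aligned)
116..117  version  (1B, 1-aligned)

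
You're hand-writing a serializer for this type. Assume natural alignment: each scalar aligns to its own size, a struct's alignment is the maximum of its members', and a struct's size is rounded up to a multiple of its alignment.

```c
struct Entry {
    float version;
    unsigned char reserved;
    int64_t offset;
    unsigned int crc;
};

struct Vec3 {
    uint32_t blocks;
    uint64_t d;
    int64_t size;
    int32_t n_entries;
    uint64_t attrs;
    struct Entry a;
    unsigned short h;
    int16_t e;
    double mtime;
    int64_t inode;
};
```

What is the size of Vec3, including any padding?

88

Entry: 0..4  version  (4B, 4-aligned); 4..5  reserved  (1B, 1-aligned); 5..8  -- padding (3B); 8..16  offset  (8B, 8-aligned); 16..20  crc  (4B, 4-aligned); 20..24  -- tail padding (4B); sizeof = 24, alignof = 8
0..4  blocks  (4B, 4-aligned)
4..8  -- padding (4B)
8..16  d  (8B, 8-aligned)
16..24  size  (8B, 8-aligned)
24..28  n_entries  (4B, 4-aligned)
28..32  -- padding (4B)
32..40  attrs  (8B, 8-aligned)
40..64  a  (24B, 8-aligned)
64..66  h  (2B, 2-aligned)
66..68  e  (2B, 2-aligned)
68..72  -- padding (4B)
72..80  mtime  (8B, 8-aligned)
80..88  inode  (8B, 8-aligned)
sizeof = 88, alignof = 8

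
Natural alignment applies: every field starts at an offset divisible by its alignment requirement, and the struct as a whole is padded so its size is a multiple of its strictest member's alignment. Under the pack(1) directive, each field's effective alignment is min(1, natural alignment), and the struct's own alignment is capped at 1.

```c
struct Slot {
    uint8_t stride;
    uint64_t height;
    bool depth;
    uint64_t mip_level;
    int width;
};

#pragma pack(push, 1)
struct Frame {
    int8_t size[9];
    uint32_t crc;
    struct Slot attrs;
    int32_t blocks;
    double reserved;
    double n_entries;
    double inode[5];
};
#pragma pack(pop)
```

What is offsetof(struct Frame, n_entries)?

65

Slot: stride at 0 (size 1, align 1) → ends 1; pad 7 to align 8 for height; height at 8 (size 8, align 8) → ends 16; depth at 16 (size 1, align 1) → ends 17; pad 7 to align 8 for mip_level; mip_level at 24 (size 8, align 8) → ends 32; width at 32 (size 4, align 4) → ends 36; tail pad 4 to reach multiple of 8; total 40 bytes, alignment 8
size at 0 (size 9, align 1) → ends 9
crc at 9 (size 4, align 1) → ends 13
attrs at 13 (size 40, align 1) → ends 53
blocks at 53 (size 4, align 1) → ends 57
reserved at 57 (size 8, align 1) → ends 65
n_entries at 65 (size 8, align 1) → ends 73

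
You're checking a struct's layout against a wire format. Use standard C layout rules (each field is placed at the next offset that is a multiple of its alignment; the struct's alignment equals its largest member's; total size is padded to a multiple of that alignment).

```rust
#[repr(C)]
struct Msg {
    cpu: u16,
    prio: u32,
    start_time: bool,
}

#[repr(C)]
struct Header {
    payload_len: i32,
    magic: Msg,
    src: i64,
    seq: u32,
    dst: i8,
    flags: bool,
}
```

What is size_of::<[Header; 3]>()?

96

Msg: 0..2  cpu  (2B, 2-aligned); 2..4  -- padding (2B); 4..8  prio  (4B, 4-aligned); 8..9  start_time  (1B, 1-aligned); 9..12  -- tail padding (3B); sizeof = 12, alignof = 4
0..4  payload_len  (4B, 4-aligned)
4..16  magic  (12B, 4-aligned)
16..24  src  (8B, 8-aligned)
24..28  seq  (4B, 4-aligned)
28..29  dst  (1B, 1-aligned)
29..30  flags  (1B, 1-aligned)
30..32  -- tail padding (2B)
sizeof = 32, alignof = 8
array of 3: 3 × 32 = 96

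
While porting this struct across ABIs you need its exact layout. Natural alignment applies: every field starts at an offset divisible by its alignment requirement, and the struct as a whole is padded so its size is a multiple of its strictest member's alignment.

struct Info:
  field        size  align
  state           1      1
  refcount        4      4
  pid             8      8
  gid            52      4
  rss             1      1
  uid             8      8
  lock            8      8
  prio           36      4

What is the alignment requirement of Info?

member alignments: state=1, refcount=4, pid=8, gid=4, rss=1, uid=8, lock=8, prio=4
max = 8

8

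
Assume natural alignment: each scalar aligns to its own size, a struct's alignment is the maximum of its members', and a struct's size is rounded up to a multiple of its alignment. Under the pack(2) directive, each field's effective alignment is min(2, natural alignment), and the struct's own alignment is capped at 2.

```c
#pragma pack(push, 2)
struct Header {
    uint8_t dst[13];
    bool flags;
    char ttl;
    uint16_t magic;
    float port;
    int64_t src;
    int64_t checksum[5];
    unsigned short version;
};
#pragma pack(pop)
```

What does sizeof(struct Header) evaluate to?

0..13  dst  (13B, 1-aligned)
13..14  flags  (1B, 1-aligned)
14..15  ttl  (1B, 1-aligned)
15..16  -- padding (1B)
16..18  magic  (2B, 2-aligned)
18..22  port  (4B, 2-aligned)
22..30  src  (8B, 2-aligned)
30..70  checksum  (40B, 2-aligned)
70..72  version  (2B, 2-aligned)
sizeof = 72, alignof = 2

72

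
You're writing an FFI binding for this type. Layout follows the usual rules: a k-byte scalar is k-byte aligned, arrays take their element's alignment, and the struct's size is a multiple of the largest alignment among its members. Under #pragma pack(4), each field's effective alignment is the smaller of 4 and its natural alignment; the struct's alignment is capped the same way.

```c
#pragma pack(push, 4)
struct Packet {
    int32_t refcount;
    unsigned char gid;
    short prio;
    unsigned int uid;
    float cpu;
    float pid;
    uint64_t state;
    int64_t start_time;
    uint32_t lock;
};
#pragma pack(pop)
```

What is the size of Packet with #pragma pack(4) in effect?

40

0..4  refcount  (4B, 4-aligned)
4..5  gid  (1B, 1-aligned)
5..6  -- padding (1B)
6..8  prio  (2B, 2-aligned)
8..12  uid  (4B, 4-aligned)
12..16  cpu  (4B, 4-aligned)
16..20  pid  (4B, 4-aligned)
20..28  state  (8B, 4-aligned)
28..36  start_time  (8B, 4-aligned)
36..40  lock  (4B, 4-aligned)
sizeof = 40, alignof = 4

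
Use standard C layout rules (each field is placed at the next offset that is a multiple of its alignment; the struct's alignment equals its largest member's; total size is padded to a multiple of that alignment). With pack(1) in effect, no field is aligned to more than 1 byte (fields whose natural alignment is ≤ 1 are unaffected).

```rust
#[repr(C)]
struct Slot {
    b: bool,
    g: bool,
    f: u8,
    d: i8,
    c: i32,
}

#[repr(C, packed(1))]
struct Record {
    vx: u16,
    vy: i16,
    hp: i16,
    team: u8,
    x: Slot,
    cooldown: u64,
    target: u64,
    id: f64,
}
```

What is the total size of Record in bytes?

Slot: 0..1  b  (1B, 1-aligned); 1..2  g  (1B, 1-aligned); 2..3  f  (1B, 1-aligned); 3..4  d  (1B, 1-aligned); 4..8  c  (4B, 4-aligned); sizeof = 8, alignof = 4
0..2  vx  (2B, 1-aligned)
2..4  vy  (2B, 1-aligned)
4..6  hp  (2B, 1-aligned)
6..7  team  (1B, 1-aligned)
7..15  x  (8B, 1-aligned)
15..23  cooldown  (8B, 1-aligned)
23..31  target  (8B, 1-aligned)
31..39  id  (8B, 1-aligned)
sizeof = 39, alignof = 1

39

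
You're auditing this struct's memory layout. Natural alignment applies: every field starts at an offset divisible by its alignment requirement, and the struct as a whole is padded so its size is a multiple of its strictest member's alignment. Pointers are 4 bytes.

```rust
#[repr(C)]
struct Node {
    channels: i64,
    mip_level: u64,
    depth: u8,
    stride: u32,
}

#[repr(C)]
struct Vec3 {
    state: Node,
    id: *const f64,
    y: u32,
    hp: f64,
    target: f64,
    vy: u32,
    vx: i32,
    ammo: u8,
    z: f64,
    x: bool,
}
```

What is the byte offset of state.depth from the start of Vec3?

Node: channels at 0 (size 8, align 8) → ends 8; mip_level at 8 (size 8, align 8) → ends 16; depth at 16 (size 1, align 1) → ends 17; pad 3 to align 4 for stride; stride at 20 (size 4, align 4) → ends 24; total 24 bytes, alignment 8
state at 0 (size 24, align 8) → ends 24
within Node: depth at 16
0 + 16 = 16

16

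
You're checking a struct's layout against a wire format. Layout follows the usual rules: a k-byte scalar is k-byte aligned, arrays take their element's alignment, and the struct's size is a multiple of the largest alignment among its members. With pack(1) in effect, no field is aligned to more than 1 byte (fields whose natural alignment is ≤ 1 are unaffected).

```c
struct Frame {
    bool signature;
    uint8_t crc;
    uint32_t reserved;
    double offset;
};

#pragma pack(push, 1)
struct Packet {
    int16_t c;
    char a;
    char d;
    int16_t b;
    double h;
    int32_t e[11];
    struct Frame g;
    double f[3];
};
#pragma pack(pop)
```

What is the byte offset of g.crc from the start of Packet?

Frame: 0..1  signature  (1B, 1-aligned); 1..2  crc  (1B, 1-aligned); 2..4  -- padding (2B); 4..8  reserved  (4B, 4-aligned); 8..16  offset  (8B, 8-aligned); sizeof = 16, alignof = 8
0..2  c  (2B, 1-aligned)
2..3  a  (1B, 1-aligned)
3..4  d  (1B, 1-aligned)
4..6  b  (2B, 1-aligned)
6..14  h  (8B, 1-aligned)
14..58  e  (44B, 1-aligned)
58..74  g  (16B, 1-aligned)
within Frame: crc at 1
58 + 1 = 59

59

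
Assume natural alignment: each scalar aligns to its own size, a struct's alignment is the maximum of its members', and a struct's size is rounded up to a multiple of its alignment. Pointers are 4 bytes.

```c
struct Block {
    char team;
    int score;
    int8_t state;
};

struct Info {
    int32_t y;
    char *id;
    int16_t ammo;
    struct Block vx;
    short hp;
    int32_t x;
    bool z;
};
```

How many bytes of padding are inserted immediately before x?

2

Block: team at 0 (size 1, align 1) → ends 1; pad 3 to align 4 for score; score at 4 (size 4, align 4) → ends 8; state at 8 (size 1, align 1) → ends 9; tail pad 3 to reach multiple of 4; total 12 bytes, alignment 4
y at 0 (size 4, align 4) → ends 4
id at 4 (size 4, align 4) → ends 8
ammo at 8 (size 2, align 2) → ends 10
pad 2 to align 4 for vx
vx at 12 (size 12, align 4) → ends 24
hp at 24 (size 2, align 2) → ends 26
pad 2 to align 4 for x
x at 28 (size 4, align 4) → ends 32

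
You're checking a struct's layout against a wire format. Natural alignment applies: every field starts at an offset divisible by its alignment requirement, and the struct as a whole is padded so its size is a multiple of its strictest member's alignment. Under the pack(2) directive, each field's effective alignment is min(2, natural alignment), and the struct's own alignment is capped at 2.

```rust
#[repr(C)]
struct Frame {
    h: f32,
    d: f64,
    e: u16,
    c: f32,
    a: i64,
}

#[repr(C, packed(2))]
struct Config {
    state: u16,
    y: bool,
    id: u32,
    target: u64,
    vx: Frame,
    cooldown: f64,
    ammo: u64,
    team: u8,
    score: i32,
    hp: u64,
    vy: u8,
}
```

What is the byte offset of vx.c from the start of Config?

36

Frame: 0..4  h  (4B, 4-aligned); 4..8  -- padding (4B); 8..16  d  (8B, 8-aligned); 16..18  e  (2B, 2-aligned); 18..20  -- padding (2B); 20..24  c  (4B, 4-aligned); 24..32  a  (8B, 8-aligned); sizeof = 32, alignof = 8
0..2  state  (2B, 2-aligned)
2..3  y  (1B, 1-aligned)
3..4  -- padding (1B)
4..8  id  (4B, 2-aligned)
8..16  target  (8B, 2-aligned)
16..48  vx  (32B, 2-aligned)
within Frame: c at 20
16 + 20 = 36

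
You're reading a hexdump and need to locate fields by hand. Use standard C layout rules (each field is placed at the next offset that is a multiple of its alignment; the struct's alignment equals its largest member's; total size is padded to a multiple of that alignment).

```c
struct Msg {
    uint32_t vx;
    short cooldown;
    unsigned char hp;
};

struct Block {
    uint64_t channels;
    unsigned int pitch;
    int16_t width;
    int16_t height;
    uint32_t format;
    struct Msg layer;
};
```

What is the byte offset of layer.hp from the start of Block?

Msg: 0..4  vx  (4B, 4-aligned); 4..6  cooldown  (2B, 2-aligned); 6..7  hp  (1B, 1-aligned); 7..8  -- tail padding (1B); sizeof = 8, alignof = 4
0..8  channels  (8B, 8-aligned)
8..12  pitch  (4B, 4-aligned)
12..14  width  (2B, 2-aligned)
14..16  height  (2B, 2-aligned)
16..20  format  (4B, 4-aligned)
20..28  layer  (8B, 4-aligned)
within Msg: hp at 6
20 + 6 = 26

26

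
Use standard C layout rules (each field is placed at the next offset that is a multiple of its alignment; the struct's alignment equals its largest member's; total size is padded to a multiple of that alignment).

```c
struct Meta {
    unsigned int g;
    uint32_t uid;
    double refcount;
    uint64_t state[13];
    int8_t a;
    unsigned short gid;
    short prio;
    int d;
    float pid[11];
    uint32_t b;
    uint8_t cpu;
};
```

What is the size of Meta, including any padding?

184 bytes

g at 0 (size 4, align 4) → ends 4
uid at 4 (size 4, align 4) → ends 8
refcount at 8 (size 8, align 8) → ends 16
state at 16 (size 104, align 8) → ends 120
a at 120 (size 1, align 1) → ends 121
pad 1 to align 2 for gid
gid at 122 (size 2, align 2) → ends 124
prio at 124 (size 2, align 2) → ends 126
pad 2 to align 4 for d
d at 128 (size 4, align 4) → ends 132
pid at 132 (size 44, align 4) → ends 176
b at 176 (size 4, align 4) → ends 180
cpu at 180 (size 1, align 1) → ends 181
tail pad 3 to reach multiple of 8
total 184 bytes, alignment 8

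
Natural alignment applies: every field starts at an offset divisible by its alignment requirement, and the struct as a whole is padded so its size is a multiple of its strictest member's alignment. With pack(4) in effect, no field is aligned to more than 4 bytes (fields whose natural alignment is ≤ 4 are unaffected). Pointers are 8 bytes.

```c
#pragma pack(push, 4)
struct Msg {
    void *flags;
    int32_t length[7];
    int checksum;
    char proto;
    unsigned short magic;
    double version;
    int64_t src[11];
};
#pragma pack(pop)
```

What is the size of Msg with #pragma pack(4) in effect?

140

flags at 0 (size 8, align 4) → ends 8
length at 8 (size 28, align 4) → ends 36
checksum at 36 (size 4, align 4) → ends 40
proto at 40 (size 1, align 1) → ends 41
pad 1 to align 2 for magic
magic at 42 (size 2, align 2) → ends 44
version at 44 (size 8, align 4) → ends 52
src at 52 (size 88, align 4) → ends 140
total 140 bytes, alignment 4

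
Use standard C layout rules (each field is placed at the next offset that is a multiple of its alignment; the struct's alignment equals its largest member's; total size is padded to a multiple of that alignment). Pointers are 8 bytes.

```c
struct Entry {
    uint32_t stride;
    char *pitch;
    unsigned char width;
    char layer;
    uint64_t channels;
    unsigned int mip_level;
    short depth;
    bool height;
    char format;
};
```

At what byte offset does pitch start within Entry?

0..4  stride  (4B, 4-aligned)
4..8  -- padding (4B)
8..16  pitch  (8B, 8-aligned)

8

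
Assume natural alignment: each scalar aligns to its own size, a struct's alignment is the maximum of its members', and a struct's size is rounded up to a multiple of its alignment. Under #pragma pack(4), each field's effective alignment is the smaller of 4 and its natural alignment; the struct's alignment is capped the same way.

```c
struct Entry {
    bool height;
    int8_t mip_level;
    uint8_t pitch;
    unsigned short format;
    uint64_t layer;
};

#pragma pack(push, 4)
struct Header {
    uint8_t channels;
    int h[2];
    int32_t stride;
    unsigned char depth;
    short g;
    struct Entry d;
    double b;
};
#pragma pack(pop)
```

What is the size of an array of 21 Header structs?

Entry: height at 0 (size 1, align 1) → ends 1; mip_level at 1 (size 1, align 1) → ends 2; pitch at 2 (size 1, align 1) → ends 3; pad 1 to align 2 for format; format at 4 (size 2, align 2) → ends 6; pad 2 to align 8 for layer; layer at 8 (size 8, align 8) → ends 16; total 16 bytes, alignment 8
channels at 0 (size 1, align 1) → ends 1
pad 3 to align 4 for h
h at 4 (size 8, align 4) → ends 12
stride at 12 (size 4, align 4) → ends 16
depth at 16 (size 1, align 1) → ends 17
pad 1 to align 2 for g
g at 18 (size 2, align 2) → ends 20
d at 20 (size 16, align 4) → ends 36
b at 36 (size 8, align 4) → ends 44
total 44 bytes, alignment 4
array of 21: 21 × 44 = 924

924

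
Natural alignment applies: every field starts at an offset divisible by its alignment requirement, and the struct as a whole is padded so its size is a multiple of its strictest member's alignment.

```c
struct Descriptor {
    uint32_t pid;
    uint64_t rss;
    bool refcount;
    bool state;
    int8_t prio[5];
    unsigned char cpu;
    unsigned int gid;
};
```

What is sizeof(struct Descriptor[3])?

96

@0: pid [4B, align 4] → 4
+4 pad (align 8)
@8: rss [8B, align 8] → 16
@16: refcount [1B, align 1] → 17
@17: state [1B, align 1] → 18
@18: prio [5B, align 1] → 23
@23: cpu [1B, align 1] → 24
@24: gid [4B, align 4] → 28
+4 tail pad (align 8)
size 32, align 8
array of 3: 3 × 32 = 96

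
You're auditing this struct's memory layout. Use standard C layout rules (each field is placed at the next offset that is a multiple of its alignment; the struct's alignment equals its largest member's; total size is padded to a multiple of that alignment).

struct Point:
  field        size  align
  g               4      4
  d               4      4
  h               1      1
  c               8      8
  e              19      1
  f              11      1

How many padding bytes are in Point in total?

9

@0: g [4B, align 4] → 4
@4: d [4B, align 4] → 8
@8: h [1B, align 1] → 9
+7 pad (align 8)
@16: c [8B, align 8] → 24
@24: e [19B, align 1] → 43
@43: f [11B, align 1] → 54
+2 tail pad (align 8)
size 56, align 8
data bytes 47, size 56 → padding 9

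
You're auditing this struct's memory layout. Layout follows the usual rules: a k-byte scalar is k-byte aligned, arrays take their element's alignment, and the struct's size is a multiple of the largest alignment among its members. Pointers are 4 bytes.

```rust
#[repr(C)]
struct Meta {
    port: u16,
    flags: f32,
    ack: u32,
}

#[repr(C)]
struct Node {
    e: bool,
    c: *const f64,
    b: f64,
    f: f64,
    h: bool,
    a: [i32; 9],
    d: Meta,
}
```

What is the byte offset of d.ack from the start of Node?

Meta: port at 0 (size 2, align 2) → ends 2; pad 2 to align 4 for flags; flags at 4 (size 4, align 4) → ends 8; ack at 8 (size 4, align 4) → ends 12; total 12 bytes, alignment 4
e at 0 (size 1, align 1) → ends 1
pad 3 to align 4 for c
c at 4 (size 4, align 4) → ends 8
b at 8 (size 8, align 8) → ends 16
f at 16 (size 8, align 8) → ends 24
h at 24 (size 1, align 1) → ends 25
pad 3 to align 4 for a
a at 28 (size 36, align 4) → ends 64
d at 64 (size 12, align 4) → ends 76
within Meta: ack at 8
64 + 8 = 72

72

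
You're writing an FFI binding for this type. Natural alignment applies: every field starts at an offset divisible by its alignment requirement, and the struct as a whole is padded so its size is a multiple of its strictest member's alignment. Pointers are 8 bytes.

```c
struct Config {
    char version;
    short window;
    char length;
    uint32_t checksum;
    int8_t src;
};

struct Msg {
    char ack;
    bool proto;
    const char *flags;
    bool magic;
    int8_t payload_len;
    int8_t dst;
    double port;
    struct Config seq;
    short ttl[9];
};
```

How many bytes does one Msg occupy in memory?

72 bytes

Config: @0: version [1B, align 1] → 1; +1 pad (align 2); @2: window [2B, align 2] → 4; @4: length [1B, align 1] → 5; +3 pad (align 4); @8: checksum [4B, align 4] → 12; @12: src [1B, align 1] → 13; +3 tail pad (align 4); size 16, align 4
@0: ack [1B, align 1] → 1
@1: proto [1B, align 1] → 2
+6 pad (align 8)
@8: flags [8B, align 8] → 16
@16: magic [1B, align 1] → 17
@17: payload_len [1B, align 1] → 18
@18: dst [1B, align 1] → 19
+5 pad (align 8)
@24: port [8B, align 8] → 32
@32: seq [16B, align 4] → 48
@48: ttl [18B, align 2] → 66
+6 tail pad (align 8)
size 72, align 8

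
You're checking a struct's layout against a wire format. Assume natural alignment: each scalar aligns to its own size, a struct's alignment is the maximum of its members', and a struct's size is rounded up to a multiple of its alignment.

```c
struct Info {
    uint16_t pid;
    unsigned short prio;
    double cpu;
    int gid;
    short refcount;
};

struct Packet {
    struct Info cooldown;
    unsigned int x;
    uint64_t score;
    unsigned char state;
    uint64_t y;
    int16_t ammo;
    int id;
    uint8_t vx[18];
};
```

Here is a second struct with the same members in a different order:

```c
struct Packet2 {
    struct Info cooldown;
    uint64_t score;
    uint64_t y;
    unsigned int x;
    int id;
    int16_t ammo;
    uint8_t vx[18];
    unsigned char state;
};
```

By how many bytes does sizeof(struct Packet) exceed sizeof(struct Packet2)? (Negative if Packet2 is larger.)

Info: 0..2  pid  (2B, 2-aligned); 2..4  prio  (2B, 2-aligned); 4..8  -- padding (4B); 8..16  cpu  (8B, 8-aligned); 16..20  gid  (4B, 4-aligned); 20..22  refcount  (2B, 2-aligned); 22..24  -- tail padding (2B); sizeof = 24, alignof = 8
0..24  cooldown  (24B, 8-aligned)
24..28  x  (4B, 4-aligned)
28..32  -- padding (4B)
32..40  score  (8B, 8-aligned)
40..41  state  (1B, 1-aligned)
41..48  -- padding (7B)
48..56  y  (8B, 8-aligned)
56..58  ammo  (2B, 2-aligned)
58..60  -- padding (2B)
60..64  id  (4B, 4-aligned)
64..82  vx  (18B, 1-aligned)
82..88  -- tail padding (6B)
sizeof = 88, alignof = 8
— Packet2 —
0..24  cooldown  (24B, 8-aligned)
24..32  score  (8B, 8-aligned)
32..40  y  (8B, 8-aligned)
40..44  x  (4B, 4-aligned)
44..48  id  (4B, 4-aligned)
48..50  ammo  (2B, 2-aligned)
50..68  vx  (18B, 1-aligned)
68..69  state  (1B, 1-aligned)
69..72  -- tail padding (3B)
sizeof = 72, alignof = 8
88 − 72 = 16

16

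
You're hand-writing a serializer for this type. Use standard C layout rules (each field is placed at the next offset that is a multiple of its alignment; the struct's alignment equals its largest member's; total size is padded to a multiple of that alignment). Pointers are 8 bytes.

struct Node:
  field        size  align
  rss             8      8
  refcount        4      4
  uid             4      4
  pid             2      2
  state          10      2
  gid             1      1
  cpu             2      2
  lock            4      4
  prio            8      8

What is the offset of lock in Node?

rss at 0 (size 8, align 8) → ends 8
refcount at 8 (size 4, align 4) → ends 12
uid at 12 (size 4, align 4) → ends 16
pid at 16 (size 2, align 2) → ends 18
state at 18 (size 10, align 2) → ends 28
gid at 28 (size 1, align 1) → ends 29
pad 1 to align 2 for cpu
cpu at 30 (size 2, align 2) → ends 32
lock at 32 (size 4, align 4) → ends 36

32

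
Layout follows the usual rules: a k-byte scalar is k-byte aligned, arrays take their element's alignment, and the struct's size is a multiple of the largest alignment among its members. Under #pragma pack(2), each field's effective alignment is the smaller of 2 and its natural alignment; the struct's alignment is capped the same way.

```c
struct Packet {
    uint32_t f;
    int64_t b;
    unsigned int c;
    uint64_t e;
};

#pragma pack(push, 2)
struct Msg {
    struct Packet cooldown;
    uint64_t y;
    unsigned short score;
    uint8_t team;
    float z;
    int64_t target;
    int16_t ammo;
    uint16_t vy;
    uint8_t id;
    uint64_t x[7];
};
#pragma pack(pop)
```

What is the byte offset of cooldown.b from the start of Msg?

Packet: @0: f [4B, align 4] → 4; +4 pad (align 8); @8: b [8B, align 8] → 16; @16: c [4B, align 4] → 20; +4 pad (align 8); @24: e [8B, align 8] → 32; size 32, align 8
@0: cooldown [32B, align 2] → 32
within Packet: b at 8
0 + 8 = 8

8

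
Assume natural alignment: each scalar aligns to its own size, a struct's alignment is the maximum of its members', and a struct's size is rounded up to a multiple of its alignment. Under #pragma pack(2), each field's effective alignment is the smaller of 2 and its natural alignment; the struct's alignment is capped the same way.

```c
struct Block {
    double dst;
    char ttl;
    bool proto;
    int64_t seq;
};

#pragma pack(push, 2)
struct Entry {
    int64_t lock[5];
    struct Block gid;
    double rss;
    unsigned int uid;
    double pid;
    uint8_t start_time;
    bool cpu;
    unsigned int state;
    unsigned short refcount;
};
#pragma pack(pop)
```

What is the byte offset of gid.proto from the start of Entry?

Block: dst at 0 (size 8, align 8) → ends 8; ttl at 8 (size 1, align 1) → ends 9; proto at 9 (size 1, align 1) → ends 10; pad 6 to align 8 for seq; seq at 16 (size 8, align 8) → ends 24; total 24 bytes, alignment 8
lock at 0 (size 40, align 2) → ends 40
gid at 40 (size 24, align 2) → ends 64
within Block: proto at 9
40 + 9 = 49

49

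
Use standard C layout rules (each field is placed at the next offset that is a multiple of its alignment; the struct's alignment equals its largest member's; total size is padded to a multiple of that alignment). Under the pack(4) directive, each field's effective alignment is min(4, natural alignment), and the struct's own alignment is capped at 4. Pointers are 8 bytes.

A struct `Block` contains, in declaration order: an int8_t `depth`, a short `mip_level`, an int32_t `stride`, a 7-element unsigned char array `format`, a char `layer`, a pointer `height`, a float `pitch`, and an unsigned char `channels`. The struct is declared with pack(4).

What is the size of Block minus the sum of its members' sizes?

4

depth at 0 (size 1, align 1) → ends 1
pad 1 to align 2 for mip_level
mip_level at 2 (size 2, align 2) → ends 4
stride at 4 (size 4, align 4) → ends 8
format at 8 (size 7, align 1) → ends 15
layer at 15 (size 1, align 1) → ends 16
height at 16 (size 8, align 4) → ends 24
pitch at 24 (size 4, align 4) → ends 28
channels at 28 (size 1, align 1) → ends 29
tail pad 3 to reach multiple of 4
total 32 bytes, alignment 4
data bytes 28, size 32 → padding 4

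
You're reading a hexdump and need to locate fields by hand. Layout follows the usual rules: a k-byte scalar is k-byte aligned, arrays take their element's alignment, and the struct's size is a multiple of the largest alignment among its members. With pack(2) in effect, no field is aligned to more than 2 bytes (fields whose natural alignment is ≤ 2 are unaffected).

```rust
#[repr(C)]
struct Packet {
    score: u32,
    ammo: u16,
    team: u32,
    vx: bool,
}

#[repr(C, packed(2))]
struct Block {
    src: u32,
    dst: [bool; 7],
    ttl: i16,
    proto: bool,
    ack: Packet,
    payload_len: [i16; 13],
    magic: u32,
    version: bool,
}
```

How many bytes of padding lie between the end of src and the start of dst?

Packet: @0: score [4B, align 4] → 4; @4: ammo [2B, align 2] → 6; +2 pad (align 4); @8: team [4B, align 4] → 12; @12: vx [1B, align 1] → 13; +3 tail pad (align 4); size 16, align 4
@0: src [4B, align 2] → 4
@4: dst [7B, align 1] → 11

0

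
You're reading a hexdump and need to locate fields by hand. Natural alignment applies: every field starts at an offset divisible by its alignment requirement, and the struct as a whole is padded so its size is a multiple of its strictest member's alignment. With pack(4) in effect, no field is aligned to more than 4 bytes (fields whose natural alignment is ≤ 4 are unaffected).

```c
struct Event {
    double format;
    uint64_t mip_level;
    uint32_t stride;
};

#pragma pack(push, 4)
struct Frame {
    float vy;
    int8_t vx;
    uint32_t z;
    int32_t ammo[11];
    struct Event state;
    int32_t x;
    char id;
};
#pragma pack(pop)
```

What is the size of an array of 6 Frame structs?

Event: format at 0 (size 8, align 8) → ends 8; mip_level at 8 (size 8, align 8) → ends 16; stride at 16 (size 4, align 4) → ends 20; tail pad 4 to reach multiple of 8; total 24 bytes, alignment 8
vy at 0 (size 4, align 4) → ends 4
vx at 4 (size 1, align 1) → ends 5
pad 3 to align 4 for z
z at 8 (size 4, align 4) → ends 12
ammo at 12 (size 44, align 4) → ends 56
state at 56 (size 24, align 4) → ends 80
x at 80 (size 4, align 4) → ends 84
id at 84 (size 1, align 1) → ends 85
tail pad 3 to reach multiple of 4
total 88 bytes, alignment 4
array of 6: 6 × 88 = 528

528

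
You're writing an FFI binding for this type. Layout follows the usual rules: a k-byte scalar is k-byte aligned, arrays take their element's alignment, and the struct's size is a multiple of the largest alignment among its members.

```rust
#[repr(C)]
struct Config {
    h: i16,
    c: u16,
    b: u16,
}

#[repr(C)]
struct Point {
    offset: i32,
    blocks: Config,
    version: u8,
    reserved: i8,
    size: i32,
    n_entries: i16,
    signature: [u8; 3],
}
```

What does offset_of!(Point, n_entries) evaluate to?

Config: @0: h [2B, align 2] → 2; @2: c [2B, align 2] → 4; @4: b [2B, align 2] → 6; size 6, align 2
@0: offset [4B, align 4] → 4
@4: blocks [6B, align 2] → 10
@10: version [1B, align 1] → 11
@11: reserved [1B, align 1] → 12
@12: size [4B, align 4] → 16
@16: n_entries [2B, align 2] → 18

16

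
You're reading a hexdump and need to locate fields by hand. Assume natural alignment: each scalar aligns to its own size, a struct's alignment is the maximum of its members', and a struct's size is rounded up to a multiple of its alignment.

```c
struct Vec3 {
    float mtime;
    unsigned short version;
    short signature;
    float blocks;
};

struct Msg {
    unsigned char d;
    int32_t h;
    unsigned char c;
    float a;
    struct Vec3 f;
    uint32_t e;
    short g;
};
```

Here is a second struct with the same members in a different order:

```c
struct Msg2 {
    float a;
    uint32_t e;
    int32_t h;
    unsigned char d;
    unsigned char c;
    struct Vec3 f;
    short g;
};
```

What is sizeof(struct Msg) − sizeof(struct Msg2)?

Vec3: mtime at 0 (size 4, align 4) → ends 4; version at 4 (size 2, align 2) → ends 6; signature at 6 (size 2, align 2) → ends 8; blocks at 8 (size 4, align 4) → ends 12; total 12 bytes, alignment 4
d at 0 (size 1, align 1) → ends 1
pad 3 to align 4 for h
h at 4 (size 4, align 4) → ends 8
c at 8 (size 1, align 1) → ends 9
pad 3 to align 4 for a
a at 12 (size 4, align 4) → ends 16
f at 16 (size 12, align 4) → ends 28
e at 28 (size 4, align 4) → ends 32
g at 32 (size 2, align 2) → ends 34
tail pad 2 to reach multiple of 4
total 36 bytes, alignment 4
— Msg2 —
a at 0 (size 4, align 4) → ends 4
e at 4 (size 4, align 4) → ends 8
h at 8 (size 4, align 4) → ends 12
d at 12 (size 1, align 1) → ends 13
c at 13 (size 1, align 1) → ends 14
pad 2 to align 4 for f
f at 16 (size 12, align 4) → ends 28
g at 28 (size 2, align 2) → ends 30
tail pad 2 to reach multiple of 4
total 32 bytes, alignment 4
36 − 32 = 4

4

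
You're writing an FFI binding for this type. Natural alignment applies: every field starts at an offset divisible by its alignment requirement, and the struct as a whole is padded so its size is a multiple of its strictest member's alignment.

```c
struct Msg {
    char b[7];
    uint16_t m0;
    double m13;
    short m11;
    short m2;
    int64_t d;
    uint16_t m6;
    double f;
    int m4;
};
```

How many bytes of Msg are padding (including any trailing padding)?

b at 0 (size 7, align 1) → ends 7
pad 1 to align 2 for m0
m0 at 8 (size 2, align 2) → ends 10
pad 6 to align 8 for m13
m13 at 16 (size 8, align 8) → ends 24
m11 at 24 (size 2, align 2) → ends 26
m2 at 26 (size 2, align 2) → ends 28
pad 4 to align 8 for d
d at 32 (size 8, align 8) → ends 40
m6 at 40 (size 2, align 2) → ends 42
pad 6 to align 8 for f
f at 48 (size 8, align 8) → ends 56
m4 at 56 (size 4, align 4) → ends 60
tail pad 4 to reach multiple of 8
total 64 bytes, alignment 8
data bytes 43, size 64 → padding 21

21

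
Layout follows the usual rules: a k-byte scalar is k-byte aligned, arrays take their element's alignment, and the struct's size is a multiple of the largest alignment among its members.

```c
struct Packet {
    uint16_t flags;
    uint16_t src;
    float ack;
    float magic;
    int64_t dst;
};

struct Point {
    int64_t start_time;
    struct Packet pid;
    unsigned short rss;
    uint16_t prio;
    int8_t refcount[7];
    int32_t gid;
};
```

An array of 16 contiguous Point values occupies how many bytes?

768

Packet: 0..2  flags  (2B, 2-aligned); 2..4  src  (2B, 2-aligned); 4..8  ack  (4B, 4-aligned); 8..12  magic  (4B, 4-aligned); 12..16  -- padding (4B); 16..24  dst  (8B, 8-aligned); sizeof = 24, alignof = 8
0..8  start_time  (8B, 8-aligned)
8..32  pid  (24B, 8-aligned)
32..34  rss  (2B, 2-aligned)
34..36  prio  (2B, 2-aligned)
36..43  refcount  (7B, 1-aligned)
43..44  -- padding (1B)
44..48  gid  (4B, 4-aligned)
sizeof = 48, alignof = 8
array of 16: 16 × 48 = 768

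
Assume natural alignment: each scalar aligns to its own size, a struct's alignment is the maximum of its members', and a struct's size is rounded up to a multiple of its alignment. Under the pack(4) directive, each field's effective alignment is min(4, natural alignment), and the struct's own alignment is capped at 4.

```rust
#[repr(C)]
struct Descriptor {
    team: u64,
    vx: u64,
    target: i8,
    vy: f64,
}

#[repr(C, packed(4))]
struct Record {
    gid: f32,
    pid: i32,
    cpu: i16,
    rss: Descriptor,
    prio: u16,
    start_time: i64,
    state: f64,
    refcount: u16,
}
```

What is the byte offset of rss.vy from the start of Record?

Descriptor: team at 0 (size 8, align 8) → ends 8; vx at 8 (size 8, align 8) → ends 16; target at 16 (size 1, align 1) → ends 17; pad 7 to align 8 for vy; vy at 24 (size 8, align 8) → ends 32; total 32 bytes, alignment 8
gid at 0 (size 4, align 4) → ends 4
pid at 4 (size 4, align 4) → ends 8
cpu at 8 (size 2, align 2) → ends 10
pad 2 to align 4 for rss
rss at 12 (size 32, align 4) → ends 44
within Descriptor: vy at 24
12 + 24 = 36

36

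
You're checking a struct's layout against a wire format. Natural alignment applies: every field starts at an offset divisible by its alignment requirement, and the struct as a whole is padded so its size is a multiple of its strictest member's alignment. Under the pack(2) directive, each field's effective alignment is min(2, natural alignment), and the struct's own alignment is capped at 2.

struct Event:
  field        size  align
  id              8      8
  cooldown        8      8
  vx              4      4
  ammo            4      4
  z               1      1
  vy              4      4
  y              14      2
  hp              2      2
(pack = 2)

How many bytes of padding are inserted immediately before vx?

@0: id [8B, align 2] → 8
@8: cooldown [8B, align 2] → 16
@16: vx [4B, align 2] → 20

0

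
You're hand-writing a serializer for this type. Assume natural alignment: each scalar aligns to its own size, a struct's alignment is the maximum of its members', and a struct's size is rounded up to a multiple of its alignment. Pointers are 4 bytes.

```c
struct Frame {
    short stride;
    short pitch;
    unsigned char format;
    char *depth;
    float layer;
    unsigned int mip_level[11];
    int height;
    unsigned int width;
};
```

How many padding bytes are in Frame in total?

0..2  stride  (2B, 2-aligned)
2..4  pitch  (2B, 2-aligned)
4..5  format  (1B, 1-aligned)
5..8  -- padding (3B)
8..12  depth  (4B, 4-aligned)
12..16  layer  (4B, 4-aligned)
16..60  mip_level  (44B, 4-aligned)
60..64  height  (4B, 4-aligned)
64..68  width  (4B, 4-aligned)
sizeof = 68, alignof = 4
data bytes 65, size 68 → padding 3

3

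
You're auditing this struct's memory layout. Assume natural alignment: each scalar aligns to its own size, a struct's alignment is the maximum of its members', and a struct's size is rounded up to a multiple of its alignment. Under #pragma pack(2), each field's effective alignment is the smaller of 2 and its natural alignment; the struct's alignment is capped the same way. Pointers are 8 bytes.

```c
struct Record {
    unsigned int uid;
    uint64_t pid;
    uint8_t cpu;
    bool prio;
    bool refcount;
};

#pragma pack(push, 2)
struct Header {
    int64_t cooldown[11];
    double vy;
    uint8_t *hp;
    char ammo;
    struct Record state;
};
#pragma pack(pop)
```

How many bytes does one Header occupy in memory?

Record: uid at 0 (size 4, align 4) → ends 4; pad 4 to align 8 for pid; pid at 8 (size 8, align 8) → ends 16; cpu at 16 (size 1, align 1) → ends 17; prio at 17 (size 1, align 1) → ends 18; refcount at 18 (size 1, align 1) → ends 19; tail pad 5 to reach multiple of 8; total 24 bytes, alignment 8
cooldown at 0 (size 88, align 2) → ends 88
vy at 88 (size 8, align 2) → ends 96
hp at 96 (size 8, align 2) → ends 104
ammo at 104 (size 1, align 1) → ends 105
pad 1 to align 2 for state
state at 106 (size 24, align 2) → ends 130
total 130 bytes, alignment 2

130 bytes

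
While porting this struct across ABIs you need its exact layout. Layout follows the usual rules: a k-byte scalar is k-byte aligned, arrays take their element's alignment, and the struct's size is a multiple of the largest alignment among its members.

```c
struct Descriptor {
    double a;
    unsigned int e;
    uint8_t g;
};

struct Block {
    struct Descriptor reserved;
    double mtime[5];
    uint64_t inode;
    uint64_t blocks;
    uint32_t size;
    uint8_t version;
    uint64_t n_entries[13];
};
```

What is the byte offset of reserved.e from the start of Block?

Descriptor: a at 0 (size 8, align 8) → ends 8; e at 8 (size 4, align 4) → ends 12; g at 12 (size 1, align 1) → ends 13; tail pad 3 to reach multiple of 8; total 16 bytes, alignment 8
reserved at 0 (size 16, align 8) → ends 16
within Descriptor: e at 8
0 + 8 = 8

8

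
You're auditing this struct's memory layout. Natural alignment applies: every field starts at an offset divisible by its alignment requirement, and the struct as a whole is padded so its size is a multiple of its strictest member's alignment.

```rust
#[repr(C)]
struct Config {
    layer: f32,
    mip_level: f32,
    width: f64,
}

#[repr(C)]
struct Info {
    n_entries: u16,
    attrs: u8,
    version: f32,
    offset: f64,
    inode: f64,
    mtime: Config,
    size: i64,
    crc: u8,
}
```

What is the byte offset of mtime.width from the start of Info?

Config: @0: layer [4B, align 4] → 4; @4: mip_level [4B, align 4] → 8; @8: width [8B, align 8] → 16; size 16, align 8
@0: n_entries [2B, align 2] → 2
@2: attrs [1B, align 1] → 3
+1 pad (align 4)
@4: version [4B, align 4] → 8
@8: offset [8B, align 8] → 16
@16: inode [8B, align 8] → 24
@24: mtime [16B, align 8] → 40
within Config: width at 8
24 + 8 = 32

32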